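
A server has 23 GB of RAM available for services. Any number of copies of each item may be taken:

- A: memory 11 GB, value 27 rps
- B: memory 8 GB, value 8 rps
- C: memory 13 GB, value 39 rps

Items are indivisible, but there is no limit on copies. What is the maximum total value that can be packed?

54 rps

Best value-per-unit is C at 39/13; filling with it alone gives 1×39 = 39.
Optimal mix: 2×A → memory 22, value 54.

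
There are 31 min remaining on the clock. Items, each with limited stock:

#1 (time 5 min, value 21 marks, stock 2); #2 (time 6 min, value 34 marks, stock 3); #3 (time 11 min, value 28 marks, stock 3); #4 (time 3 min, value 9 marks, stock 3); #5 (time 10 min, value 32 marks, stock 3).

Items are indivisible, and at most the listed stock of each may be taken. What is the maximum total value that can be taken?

153 marks

Best selections within time 31 and stock limits:
- 2×#1 + 3×#2 + 1×#4: time 31, value 153
- 2×#1 + 3×#2: time 28, value 144
- 3×#2 + 1×#4 + 1×#5: time 31, value 143
Best: 153 marks.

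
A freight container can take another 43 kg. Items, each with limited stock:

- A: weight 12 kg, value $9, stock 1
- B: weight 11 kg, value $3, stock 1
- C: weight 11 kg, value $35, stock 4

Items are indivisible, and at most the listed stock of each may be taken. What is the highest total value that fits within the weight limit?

Best selections within weight 43 and stock limits:
- 3×C: weight 33, value 105
- 1×A + 2×C: weight 34, value 79
Best: $105.

$105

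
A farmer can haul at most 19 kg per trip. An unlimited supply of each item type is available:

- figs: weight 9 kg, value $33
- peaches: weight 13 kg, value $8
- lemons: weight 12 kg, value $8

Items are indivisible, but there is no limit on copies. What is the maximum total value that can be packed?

$66

Best value-per-unit is figs at 33/9, and filling with it alone uses weight 2×9=18. No mix of the others beats 2×33 = 66.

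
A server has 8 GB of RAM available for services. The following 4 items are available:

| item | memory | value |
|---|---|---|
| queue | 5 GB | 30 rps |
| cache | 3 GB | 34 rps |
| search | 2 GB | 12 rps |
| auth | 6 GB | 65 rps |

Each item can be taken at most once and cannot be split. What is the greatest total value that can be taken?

77 rps

This is a 0/1 knapsack; check combinations near the capacity.
- search+auth: memory 2+6=8, value 12+65=77
- auth: memory 6, value 65
- queue+cache: memory 5+3=8, value 30+34=64
- cache+search: memory 3+2=5, value 34+12=46
- queue+search: memory 5+2=7, value 30+12=42
Best: 77 rps.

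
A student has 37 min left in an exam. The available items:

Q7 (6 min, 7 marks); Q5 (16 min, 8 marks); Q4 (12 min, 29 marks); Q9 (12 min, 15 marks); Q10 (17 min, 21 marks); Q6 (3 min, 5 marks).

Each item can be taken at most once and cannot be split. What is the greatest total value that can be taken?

Check high-value combinations within 37 min:
- Q7+Q4+Q10: time 6+12+17=35, value 7+29+21=57
- Q7+Q4+Q9+Q6: time 6+12+12+3=33, value 7+29+15+5=56
- Q4+Q10+Q6: time 12+17+3=32, value 29+21+5=55
- Q7+Q4+Q9: time 6+12+12=30, value 7+29+15=51
- Q4+Q10: time 12+17=29, value 29+21=50
Best: 57 marks.

57 marks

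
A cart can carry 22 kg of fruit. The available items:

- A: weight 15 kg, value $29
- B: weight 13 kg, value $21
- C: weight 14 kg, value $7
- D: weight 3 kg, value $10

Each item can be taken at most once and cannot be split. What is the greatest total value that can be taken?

Check high-value combinations within 22 kg:
- A+D: weight 15+3=18, value 29+10=39
- B+D: weight 13+3=16, value 21+10=31
- A: weight 15, value 29
Best: $39.

$39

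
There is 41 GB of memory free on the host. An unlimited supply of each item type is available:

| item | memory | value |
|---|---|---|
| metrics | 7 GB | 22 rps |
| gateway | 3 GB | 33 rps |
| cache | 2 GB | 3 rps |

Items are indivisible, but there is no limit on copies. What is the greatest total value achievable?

432 rps

Best value-per-unit is gateway at 33/3; filling with it alone gives 13×33 = 429.
Optimal mix: 13×gateway + 1×cache → memory 41, value 432.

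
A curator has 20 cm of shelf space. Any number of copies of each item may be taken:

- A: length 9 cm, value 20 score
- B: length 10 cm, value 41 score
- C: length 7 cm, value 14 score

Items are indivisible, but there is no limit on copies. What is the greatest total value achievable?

82 score

Best value-per-unit is B at 41/10, and filling with it alone uses length 2×10=20. No mix of the others beats 2×41 = 82.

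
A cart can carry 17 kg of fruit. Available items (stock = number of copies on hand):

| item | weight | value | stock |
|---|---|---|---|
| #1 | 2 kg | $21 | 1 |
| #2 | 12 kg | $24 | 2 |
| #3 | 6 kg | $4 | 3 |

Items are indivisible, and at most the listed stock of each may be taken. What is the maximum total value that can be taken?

$45

Best selections within weight 17 and stock limits:
- 1×#1 + 1×#2: weight 14, value 45
- 1×#1 + 2×#3: weight 14, value 29
- 1×#1 + 1×#3: weight 8, value 25
- 1×#2: weight 12, value 24
Best: $45.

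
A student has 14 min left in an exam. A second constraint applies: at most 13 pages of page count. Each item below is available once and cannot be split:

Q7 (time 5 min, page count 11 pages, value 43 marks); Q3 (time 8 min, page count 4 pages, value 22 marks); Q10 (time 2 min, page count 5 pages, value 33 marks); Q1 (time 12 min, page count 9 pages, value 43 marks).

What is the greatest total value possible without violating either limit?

55 marks

Feasible sets respecting both limits:
- Q3+Q10: time 10, page count 9, value 55
- Q7: time 5, page count 11, value 43
- Q1: time 12, page count 9, value 43
- Q10: time 2, page count 5, value 33
Best: 55 marks.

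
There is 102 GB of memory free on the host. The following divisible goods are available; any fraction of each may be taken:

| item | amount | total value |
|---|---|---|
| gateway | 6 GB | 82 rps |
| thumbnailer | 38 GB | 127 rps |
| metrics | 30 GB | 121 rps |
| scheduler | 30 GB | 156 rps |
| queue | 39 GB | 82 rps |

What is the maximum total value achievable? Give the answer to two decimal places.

Take in order of value per unit:
- gateway (82/6 per unit): all 6 → value 82, running total 82.00
- scheduler (156/30 per unit): all 30 → value 156, running total 238.00
- metrics (121/30 per unit): all 30 → value 121, running total 359.00
- thumbnailer (127/38 per unit): 36 of 38 → value 36×127/38 = 120.3158, running total 479.32
Total 479.32.

479.32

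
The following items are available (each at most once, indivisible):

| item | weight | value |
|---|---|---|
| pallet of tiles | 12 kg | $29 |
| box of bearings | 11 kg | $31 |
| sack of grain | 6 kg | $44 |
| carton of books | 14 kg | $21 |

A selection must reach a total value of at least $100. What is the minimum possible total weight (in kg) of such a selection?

29

Subsets with value ≥ 100, sorted by total weight:
- pallet of tiles+box of bearings+sack of grain: weight 29, value 104
- pallet of tiles+box of bearings+sack of grain+carton of books: weight 43, value 125
Minimum weight: 29 kg.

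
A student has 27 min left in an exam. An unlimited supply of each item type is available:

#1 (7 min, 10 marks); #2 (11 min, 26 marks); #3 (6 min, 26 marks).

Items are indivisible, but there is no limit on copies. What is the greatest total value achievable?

Best value-per-unit is #3 at 26/6, and filling with it alone uses time 4×6=24. No mix of the others beats 4×26 = 104.

104 marks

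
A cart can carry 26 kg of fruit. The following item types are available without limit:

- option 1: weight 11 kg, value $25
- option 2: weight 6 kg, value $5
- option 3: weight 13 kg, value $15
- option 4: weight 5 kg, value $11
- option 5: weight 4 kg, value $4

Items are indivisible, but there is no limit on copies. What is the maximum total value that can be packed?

$58

Best value-per-unit is option 1 at 25/11; filling with it alone gives 2×25 = 50.
Optimal mix: 1×option 1 + 3×option 4 → weight 26, value 58.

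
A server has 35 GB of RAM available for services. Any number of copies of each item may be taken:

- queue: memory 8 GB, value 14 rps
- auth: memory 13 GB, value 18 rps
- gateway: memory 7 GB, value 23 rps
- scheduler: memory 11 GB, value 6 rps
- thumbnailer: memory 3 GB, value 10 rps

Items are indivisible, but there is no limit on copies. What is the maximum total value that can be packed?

116 rps

Best value-per-unit is thumbnailer at 10/3; filling with it alone gives 11×10 = 110.
Optimal mix: 2×gateway + 7×thumbnailer → memory 35, value 116.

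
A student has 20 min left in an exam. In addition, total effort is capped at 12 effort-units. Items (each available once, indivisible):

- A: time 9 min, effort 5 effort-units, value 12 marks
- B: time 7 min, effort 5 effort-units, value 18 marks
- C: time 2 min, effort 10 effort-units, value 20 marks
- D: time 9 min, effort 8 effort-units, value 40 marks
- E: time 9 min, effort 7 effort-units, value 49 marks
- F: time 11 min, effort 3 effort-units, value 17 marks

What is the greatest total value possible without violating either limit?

67 marks

Feasible sets respecting both limits:
- B+E: time 16, effort 12, value 67
- E+F: time 20, effort 10, value 66
- A+E: time 18, effort 12, value 61
- D+F: time 20, effort 11, value 57
Best: 67 marks.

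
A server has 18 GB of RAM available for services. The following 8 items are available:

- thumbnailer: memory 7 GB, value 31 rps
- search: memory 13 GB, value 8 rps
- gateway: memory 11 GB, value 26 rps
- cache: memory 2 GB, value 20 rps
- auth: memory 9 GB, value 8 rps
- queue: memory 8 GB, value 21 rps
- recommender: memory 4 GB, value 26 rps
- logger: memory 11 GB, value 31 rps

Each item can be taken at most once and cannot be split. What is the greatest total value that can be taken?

This is a 0/1 knapsack; check combinations near the capacity.
- thumbnailer+cache+recommender: memory 7+2+4=13, value 31+20+26=77
- cache+recommender+logger: memory 2+4+11=17, value 20+26+31=77
- thumbnailer+cache+queue: memory 7+2+8=17, value 31+20+21=72
Best: 77 rps.

77 rps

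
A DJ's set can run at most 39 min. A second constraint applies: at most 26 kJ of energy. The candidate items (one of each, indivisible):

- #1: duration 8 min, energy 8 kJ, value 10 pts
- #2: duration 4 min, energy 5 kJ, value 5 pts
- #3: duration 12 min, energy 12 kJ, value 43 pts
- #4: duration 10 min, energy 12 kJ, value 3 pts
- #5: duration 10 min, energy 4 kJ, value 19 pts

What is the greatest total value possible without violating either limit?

72 pts

Feasible sets respecting both limits:
- #1+#3+#5: duration 30, energy 24, value 72
- #2+#3+#5: duration 26, energy 21, value 67
- #3+#5: duration 22, energy 16, value 62
Best: 72 pts.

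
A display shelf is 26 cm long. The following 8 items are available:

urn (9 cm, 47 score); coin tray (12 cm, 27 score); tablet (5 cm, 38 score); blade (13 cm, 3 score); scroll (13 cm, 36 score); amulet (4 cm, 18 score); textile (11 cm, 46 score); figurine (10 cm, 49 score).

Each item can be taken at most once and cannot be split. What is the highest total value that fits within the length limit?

134 score

Check high-value combinations within 26 cm:
- urn+tablet+figurine: length 9+5+10=24, value 47+38+49=134
- tablet+textile+figurine: length 5+11+10=26, value 38+46+49=133
- urn+tablet+textile: length 9+5+11=25, value 47+38+46=131
- urn+amulet+figurine: length 9+4+10=23, value 47+18+49=114
Best: 134 score.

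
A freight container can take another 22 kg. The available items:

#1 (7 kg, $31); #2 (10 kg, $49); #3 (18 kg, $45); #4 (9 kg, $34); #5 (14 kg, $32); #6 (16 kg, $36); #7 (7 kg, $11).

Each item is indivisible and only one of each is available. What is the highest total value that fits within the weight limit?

$83

This is a 0/1 knapsack; check combinations near the capacity.
- #2+#4: weight 10+9=19, value 49+34=83
- #1+#2: weight 7+10=17, value 31+49=80
- #1+#4: weight 7+9=16, value 31+34=65
- #1+#5: weight 7+14=21, value 31+32=63
- #2+#7: weight 10+7=17, value 49+11=60
Best: $83.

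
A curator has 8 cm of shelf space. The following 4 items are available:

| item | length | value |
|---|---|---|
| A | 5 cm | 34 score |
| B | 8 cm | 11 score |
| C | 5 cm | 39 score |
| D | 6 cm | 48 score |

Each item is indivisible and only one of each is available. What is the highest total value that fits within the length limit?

This is a 0/1 knapsack; check combinations near the capacity.
- D: length 6, value 48
- C: length 5, value 39
- A: length 5, value 34
- B: length 8, value 11
Best: 48 score.

48 score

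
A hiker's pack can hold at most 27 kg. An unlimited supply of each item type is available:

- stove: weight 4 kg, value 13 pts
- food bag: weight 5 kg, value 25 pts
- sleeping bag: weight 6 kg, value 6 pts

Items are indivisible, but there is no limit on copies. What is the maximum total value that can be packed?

125 pts

Best value-per-unit is food bag at 25/5, and filling with it alone uses weight 5×5=25. No mix of the others beats 5×25 = 125.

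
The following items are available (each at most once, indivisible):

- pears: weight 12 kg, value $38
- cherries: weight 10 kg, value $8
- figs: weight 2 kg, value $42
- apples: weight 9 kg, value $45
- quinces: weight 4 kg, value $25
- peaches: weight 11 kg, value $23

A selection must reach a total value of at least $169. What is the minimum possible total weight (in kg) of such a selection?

Subsets with value ≥ 169, sorted by total weight:
- pears+figs+apples+quinces+peaches: weight 38, value 173
- pears+cherries+figs+apples+quinces+peaches: weight 48, value 181
Minimum weight: 38 kg.

38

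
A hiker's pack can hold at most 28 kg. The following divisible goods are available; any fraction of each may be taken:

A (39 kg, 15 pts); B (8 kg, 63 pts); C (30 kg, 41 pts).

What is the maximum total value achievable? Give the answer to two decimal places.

90.33

Take in order of value per unit:
- B (63/8 per unit): all 8 → value 63, running total 63.00
- C (41/30 per unit): 20 of 30 → value 20×41/30 = 27.3333, running total 90.33
Total 90.33.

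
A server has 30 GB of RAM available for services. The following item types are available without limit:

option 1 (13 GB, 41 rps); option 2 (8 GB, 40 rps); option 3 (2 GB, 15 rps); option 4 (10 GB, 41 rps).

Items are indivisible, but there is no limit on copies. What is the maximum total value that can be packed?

Best value-per-unit is option 3 at 15/2, and filling with it alone uses memory 15×2=30. No mix of the others beats 15×15 = 225.

225 rps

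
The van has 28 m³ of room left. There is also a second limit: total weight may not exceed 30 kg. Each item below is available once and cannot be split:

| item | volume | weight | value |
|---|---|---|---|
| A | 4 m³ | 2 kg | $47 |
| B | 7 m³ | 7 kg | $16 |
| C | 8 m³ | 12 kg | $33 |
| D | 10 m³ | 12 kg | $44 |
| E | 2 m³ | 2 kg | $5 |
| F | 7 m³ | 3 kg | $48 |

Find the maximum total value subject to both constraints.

Feasible sets respecting both limits:
- A+B+D+F: volume 28, weight 24, value 155
- A+B+C+E+F: volume 28, weight 26, value 149
- A+B+C+F: volume 26, weight 24, value 144
Best: $155.

$155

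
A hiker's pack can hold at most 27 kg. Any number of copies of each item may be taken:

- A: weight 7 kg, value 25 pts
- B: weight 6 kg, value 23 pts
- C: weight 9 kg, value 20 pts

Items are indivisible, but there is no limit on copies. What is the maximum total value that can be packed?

Best value-per-unit is B at 23/6; filling with it alone gives 4×23 = 92.
Optimal mix: 3×A + 1×B → weight 27, value 98.

98 pts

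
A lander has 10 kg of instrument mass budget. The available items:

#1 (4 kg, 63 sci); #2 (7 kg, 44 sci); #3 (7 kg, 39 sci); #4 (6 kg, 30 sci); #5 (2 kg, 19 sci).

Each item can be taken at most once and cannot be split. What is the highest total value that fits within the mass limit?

Check high-value combinations within 10 kg:
- #1+#4: mass 4+6=10, value 63+30=93
- #1+#5: mass 4+2=6, value 63+19=82
- #1: mass 4, value 63
- #2+#5: mass 7+2=9, value 44+19=63
- #3+#5: mass 7+2=9, value 39+19=58
Best: 93 sci.

93 sci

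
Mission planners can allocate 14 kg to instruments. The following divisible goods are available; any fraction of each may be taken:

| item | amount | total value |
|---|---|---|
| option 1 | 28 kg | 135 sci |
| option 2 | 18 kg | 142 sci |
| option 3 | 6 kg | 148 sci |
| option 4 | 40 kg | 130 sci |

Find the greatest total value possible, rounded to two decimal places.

211.11

Take in order of value per unit:
- option 3 (148/6 per unit): all 6 → value 148, running total 148.00
- option 2 (142/18 per unit): 8 of 18 → value 8×142/18 = 63.1111, running total 211.11
Total 211.11.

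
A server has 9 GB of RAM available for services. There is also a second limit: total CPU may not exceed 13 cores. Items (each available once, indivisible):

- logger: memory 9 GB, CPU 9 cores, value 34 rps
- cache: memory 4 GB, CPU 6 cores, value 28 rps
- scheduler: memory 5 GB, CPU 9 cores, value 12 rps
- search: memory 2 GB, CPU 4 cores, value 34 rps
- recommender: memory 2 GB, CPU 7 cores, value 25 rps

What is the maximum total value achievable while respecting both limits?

62 rps

Feasible sets respecting both limits:
- cache+search: memory 6, CPU 10, value 62
- search+recommender: memory 4, CPU 11, value 59
- cache+recommender: memory 6, CPU 13, value 53
- scheduler+search: memory 7, CPU 13, value 46
Best: 62 rps.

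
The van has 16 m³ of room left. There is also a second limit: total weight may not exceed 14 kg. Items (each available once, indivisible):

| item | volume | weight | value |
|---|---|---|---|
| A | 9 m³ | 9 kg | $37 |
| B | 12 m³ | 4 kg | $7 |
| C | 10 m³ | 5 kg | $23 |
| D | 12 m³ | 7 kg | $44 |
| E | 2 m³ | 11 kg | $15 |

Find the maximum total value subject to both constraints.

Feasible sets respecting both limits:
- D: volume 12, weight 7, value 44
- A: volume 9, weight 9, value 37
- C: volume 10, weight 5, value 23
Best: $44.

$44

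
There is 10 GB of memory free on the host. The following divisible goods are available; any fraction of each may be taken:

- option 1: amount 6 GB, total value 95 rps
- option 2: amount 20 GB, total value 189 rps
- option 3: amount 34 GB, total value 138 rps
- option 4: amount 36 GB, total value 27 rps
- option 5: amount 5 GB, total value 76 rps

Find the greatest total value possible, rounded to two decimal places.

Take in order of value per unit:
- option 1 (95/6 per unit): all 6 → value 95, running total 95.00
- option 5 (76/5 per unit): 4 of 5 → value 4×76/5 = 60.8000, running total 155.80
Total 155.80.

155.80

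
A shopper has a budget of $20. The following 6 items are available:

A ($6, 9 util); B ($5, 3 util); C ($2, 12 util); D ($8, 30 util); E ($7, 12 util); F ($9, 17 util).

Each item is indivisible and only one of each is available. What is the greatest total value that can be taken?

This is a 0/1 knapsack; check combinations near the capacity.
- C+D+F: cost 2+8+9=19, value 12+30+17=59
- C+D+E: cost 2+8+7=17, value 12+30+12=54
- A+C+D: cost 6+2+8=16, value 9+12+30=51
Best: 59 util.

59 util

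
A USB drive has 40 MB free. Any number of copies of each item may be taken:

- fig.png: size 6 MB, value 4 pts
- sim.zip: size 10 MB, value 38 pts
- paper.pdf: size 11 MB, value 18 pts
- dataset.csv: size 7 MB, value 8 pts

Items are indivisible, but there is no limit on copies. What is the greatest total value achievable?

152 pts

Best value-per-unit is sim.zip at 38/10, and filling with it alone uses size 4×10=40. No mix of the others beats 4×38 = 152.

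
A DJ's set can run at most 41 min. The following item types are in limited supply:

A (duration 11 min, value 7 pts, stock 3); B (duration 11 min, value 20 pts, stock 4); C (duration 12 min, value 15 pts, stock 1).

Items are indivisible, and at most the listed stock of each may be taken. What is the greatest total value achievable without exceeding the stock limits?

Best selections within duration 41 and stock limits:
- 3×B: duration 33, value 60
- 2×B + 1×C: duration 34, value 55
- 1×A + 2×B: duration 33, value 47
- 1×A + 1×B + 1×C: duration 34, value 42
Best: 60 pts.

60 pts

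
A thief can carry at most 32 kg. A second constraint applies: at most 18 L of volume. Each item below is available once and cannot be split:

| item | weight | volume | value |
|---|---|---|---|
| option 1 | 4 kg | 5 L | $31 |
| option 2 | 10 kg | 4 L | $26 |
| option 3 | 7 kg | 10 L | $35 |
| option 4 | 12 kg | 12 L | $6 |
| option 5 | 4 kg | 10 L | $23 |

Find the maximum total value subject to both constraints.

$66

Feasible sets respecting both limits:
- option 1+option 3: weight 11, volume 15, value 66
- option 2+option 3: weight 17, volume 14, value 61
- option 1+option 2: weight 14, volume 9, value 57
- option 1+option 5: weight 8, volume 15, value 54
Best: $66.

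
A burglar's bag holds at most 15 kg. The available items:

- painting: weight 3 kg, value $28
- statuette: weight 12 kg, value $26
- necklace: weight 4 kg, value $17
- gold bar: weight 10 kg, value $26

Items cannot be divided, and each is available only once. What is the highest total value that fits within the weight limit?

$54

This is a 0/1 knapsack; check combinations near the capacity.
- painting+gold bar: weight 3+10=13, value 28+26=54
- painting+statuette: weight 3+12=15, value 28+26=54
- painting+necklace: weight 3+4=7, value 28+17=45
- necklace+gold bar: weight 4+10=14, value 17+26=43
Best: $54.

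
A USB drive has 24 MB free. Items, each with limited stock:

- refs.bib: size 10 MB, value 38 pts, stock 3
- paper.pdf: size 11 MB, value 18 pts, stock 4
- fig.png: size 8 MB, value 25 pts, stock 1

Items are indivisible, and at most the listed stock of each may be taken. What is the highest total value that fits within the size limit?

Best selections within size 24 and stock limits:
- 2×refs.bib: size 20, value 76
- 1×refs.bib + 1×fig.png: size 18, value 63
- 1×refs.bib + 1×paper.pdf: size 21, value 56
Best: 76 pts.

76 pts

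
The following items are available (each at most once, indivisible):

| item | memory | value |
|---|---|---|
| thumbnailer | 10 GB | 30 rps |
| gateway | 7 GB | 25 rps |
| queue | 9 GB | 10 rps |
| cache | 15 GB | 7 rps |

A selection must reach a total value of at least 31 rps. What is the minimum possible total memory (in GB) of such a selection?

Subsets with value ≥ 31, sorted by total memory:
- gateway+queue: memory 16, value 35
- thumbnailer+gateway: memory 17, value 55
Minimum memory: 16 GB.

16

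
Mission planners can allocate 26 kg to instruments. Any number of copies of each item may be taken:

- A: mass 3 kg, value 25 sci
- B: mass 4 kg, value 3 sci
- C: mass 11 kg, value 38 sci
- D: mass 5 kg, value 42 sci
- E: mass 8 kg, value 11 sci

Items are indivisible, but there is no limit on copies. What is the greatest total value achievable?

Best value-per-unit is D at 42/5; filling with it alone gives 5×42 = 210.
Optimal mix: 2×A + 4×D → mass 26, value 218.

218 sci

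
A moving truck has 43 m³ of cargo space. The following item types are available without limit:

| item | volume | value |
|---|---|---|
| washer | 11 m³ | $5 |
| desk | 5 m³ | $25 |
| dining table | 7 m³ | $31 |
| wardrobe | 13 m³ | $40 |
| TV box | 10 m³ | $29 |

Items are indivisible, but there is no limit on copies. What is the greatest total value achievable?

Best value-per-unit is desk at 25/5; filling with it alone gives 8×25 = 200.
Optimal mix: 7×desk + 1×dining table → volume 42, value 206.

$206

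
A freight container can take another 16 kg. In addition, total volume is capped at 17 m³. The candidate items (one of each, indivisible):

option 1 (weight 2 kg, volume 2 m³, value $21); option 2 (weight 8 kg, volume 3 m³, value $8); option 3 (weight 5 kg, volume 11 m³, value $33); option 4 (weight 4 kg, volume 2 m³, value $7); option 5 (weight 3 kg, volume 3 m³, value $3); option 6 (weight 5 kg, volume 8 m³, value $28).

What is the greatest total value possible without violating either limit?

Feasible sets respecting both limits:
- option 1+option 2+option 3: weight 15, volume 16, value 62
- option 1+option 3+option 4: weight 11, volume 15, value 61
- option 1+option 4+option 5+option 6: weight 14, volume 15, value 59
- option 1+option 3+option 5: weight 10, volume 16, value 57
Best: $62.

$62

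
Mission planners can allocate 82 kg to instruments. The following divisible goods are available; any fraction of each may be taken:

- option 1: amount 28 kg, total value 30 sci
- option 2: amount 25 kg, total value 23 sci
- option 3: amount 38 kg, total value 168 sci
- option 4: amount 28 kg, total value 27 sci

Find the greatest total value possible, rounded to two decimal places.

213.43

Take in order of value per unit:
- option 3 (168/38 per unit): all 38 → value 168, running total 168.00
- option 1 (30/28 per unit): all 28 → value 30, running total 198.00
- option 4 (27/28 per unit): 16 of 28 → value 16×27/28 = 15.4286, running total 213.43
Total 213.43.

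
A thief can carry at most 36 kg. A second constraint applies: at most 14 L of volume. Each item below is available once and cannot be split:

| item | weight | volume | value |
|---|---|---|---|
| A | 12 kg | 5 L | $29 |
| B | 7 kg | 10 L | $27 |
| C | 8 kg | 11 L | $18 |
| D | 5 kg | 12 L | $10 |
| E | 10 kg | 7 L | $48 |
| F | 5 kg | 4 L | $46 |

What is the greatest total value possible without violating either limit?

Feasible sets respecting both limits:
- E+F: weight 15, volume 11, value 94
- A+E: weight 22, volume 12, value 77
- A+F: weight 17, volume 9, value 75
- B+F: weight 12, volume 14, value 73
Best: $94.

$94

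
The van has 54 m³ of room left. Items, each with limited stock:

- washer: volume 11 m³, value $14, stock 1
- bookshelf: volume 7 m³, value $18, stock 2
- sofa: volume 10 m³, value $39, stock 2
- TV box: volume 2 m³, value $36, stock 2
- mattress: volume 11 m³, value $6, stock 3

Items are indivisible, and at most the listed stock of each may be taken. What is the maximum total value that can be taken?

$200

Best selections within volume 54 and stock limits:
- 1×washer + 2×bookshelf + 2×sofa + 2×TV box: volume 49, value 200
- 2×bookshelf + 2×sofa + 2×TV box + 1×mattress: volume 49, value 192
- 1×washer + 1×bookshelf + 2×sofa + 2×TV box + 1×mattress: volume 53, value 188
Best: $200.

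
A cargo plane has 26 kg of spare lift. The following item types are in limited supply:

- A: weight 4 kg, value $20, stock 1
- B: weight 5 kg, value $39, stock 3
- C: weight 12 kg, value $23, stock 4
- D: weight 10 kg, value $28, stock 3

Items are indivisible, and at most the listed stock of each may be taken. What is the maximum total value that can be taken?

Best selections within weight 26 and stock limits:
- 3×B + 1×D: weight 25, value 145
- 1×A + 3×B: weight 19, value 137
- 1×A + 2×B + 1×D: weight 24, value 126
Best: $145.

$145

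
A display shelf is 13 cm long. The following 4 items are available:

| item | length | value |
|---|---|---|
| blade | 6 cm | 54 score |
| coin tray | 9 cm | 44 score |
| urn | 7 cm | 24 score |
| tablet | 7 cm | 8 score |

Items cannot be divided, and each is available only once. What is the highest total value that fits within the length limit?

78 score

Check high-value combinations within 13 cm:
- blade+urn: length 6+7=13, value 54+24=78
- blade+tablet: length 6+7=13, value 54+8=62
- blade: length 6, value 54
- coin tray: length 9, value 44
Best: 78 score.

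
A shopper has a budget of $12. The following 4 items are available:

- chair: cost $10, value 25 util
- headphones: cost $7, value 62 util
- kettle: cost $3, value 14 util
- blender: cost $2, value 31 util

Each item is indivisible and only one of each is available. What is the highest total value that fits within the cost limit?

Check high-value combinations within $12:
- headphones+kettle+blender: cost 7+3+2=12, value 62+14+31=107
- headphones+blender: cost 7+2=9, value 62+31=93
- headphones+kettle: cost 7+3=10, value 62+14=76
Best: 107 util.

107 util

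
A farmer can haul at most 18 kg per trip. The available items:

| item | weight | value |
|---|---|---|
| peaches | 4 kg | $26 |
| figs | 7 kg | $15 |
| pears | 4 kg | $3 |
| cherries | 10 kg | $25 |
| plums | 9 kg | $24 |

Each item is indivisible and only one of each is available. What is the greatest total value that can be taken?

$54

Check high-value combinations within 18 kg:
- peaches+pears+cherries: weight 4+4+10=18, value 26+3+25=54
- peaches+pears+plums: weight 4+4+9=17, value 26+3+24=53
- peaches+cherries: weight 4+10=14, value 26+25=51
- peaches+plums: weight 4+9=13, value 26+24=50
- peaches+figs+pears: weight 4+7+4=15, value 26+15+3=44
Best: $54.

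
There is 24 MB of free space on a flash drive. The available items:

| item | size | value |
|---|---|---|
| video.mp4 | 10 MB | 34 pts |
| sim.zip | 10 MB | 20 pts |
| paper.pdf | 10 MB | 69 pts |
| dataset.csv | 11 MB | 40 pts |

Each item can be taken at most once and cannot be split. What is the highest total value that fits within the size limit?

Check high-value combinations within 24 MB:
- paper.pdf+dataset.csv: size 10+11=21, value 69+40=109
- video.mp4+paper.pdf: size 10+10=20, value 34+69=103
- sim.zip+paper.pdf: size 10+10=20, value 20+69=89
- video.mp4+dataset.csv: size 10+11=21, value 34+40=74
Best: 109 pts.

109 pts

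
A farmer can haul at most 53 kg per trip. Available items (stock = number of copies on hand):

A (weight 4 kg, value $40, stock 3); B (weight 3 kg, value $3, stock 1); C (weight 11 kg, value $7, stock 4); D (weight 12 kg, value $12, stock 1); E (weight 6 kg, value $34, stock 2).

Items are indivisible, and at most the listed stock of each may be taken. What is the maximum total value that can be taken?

Best selections within weight 53 and stock limits:
- 3×A + 1×B + 1×C + 1×D + 2×E: weight 50, value 210
- 3×A + 1×C + 1×D + 2×E: weight 47, value 207
Best: $210.

$210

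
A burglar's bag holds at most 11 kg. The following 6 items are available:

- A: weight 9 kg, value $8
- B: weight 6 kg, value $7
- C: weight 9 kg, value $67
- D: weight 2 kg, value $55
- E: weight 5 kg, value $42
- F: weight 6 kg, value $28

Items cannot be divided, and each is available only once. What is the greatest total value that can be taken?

$122

Check high-value combinations within 11 kg:
- C+D: weight 9+2=11, value 67+55=122
- D+E: weight 2+5=7, value 55+42=97
- D+F: weight 2+6=8, value 55+28=83
Best: $122.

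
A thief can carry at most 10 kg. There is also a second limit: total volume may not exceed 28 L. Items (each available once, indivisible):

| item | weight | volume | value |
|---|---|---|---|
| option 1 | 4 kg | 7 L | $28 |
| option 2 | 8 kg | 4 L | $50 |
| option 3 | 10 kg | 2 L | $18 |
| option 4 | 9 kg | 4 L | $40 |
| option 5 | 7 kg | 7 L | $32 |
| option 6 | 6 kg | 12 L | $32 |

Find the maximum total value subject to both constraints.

Feasible sets respecting both limits:
- option 1+option 6: weight 10, volume 19, value 60
- option 2: weight 8, volume 4, value 50
- option 4: weight 9, volume 4, value 40
Best: $60.

$60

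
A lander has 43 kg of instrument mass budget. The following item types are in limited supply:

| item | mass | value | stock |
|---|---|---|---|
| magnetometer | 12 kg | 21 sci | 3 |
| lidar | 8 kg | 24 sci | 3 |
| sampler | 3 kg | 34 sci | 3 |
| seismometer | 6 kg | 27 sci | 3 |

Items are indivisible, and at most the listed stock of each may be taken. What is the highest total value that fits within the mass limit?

231 sci

Best selections within mass 43 and stock limits:
- 2×lidar + 3×sampler + 3×seismometer: mass 43, value 231
- 1×lidar + 3×sampler + 3×seismometer: mass 35, value 207
- 2×lidar + 3×sampler + 2×seismometer: mass 37, value 204
- 1×magnetometer + 3×sampler + 3×seismometer: mass 39, value 204
Best: 231 sci.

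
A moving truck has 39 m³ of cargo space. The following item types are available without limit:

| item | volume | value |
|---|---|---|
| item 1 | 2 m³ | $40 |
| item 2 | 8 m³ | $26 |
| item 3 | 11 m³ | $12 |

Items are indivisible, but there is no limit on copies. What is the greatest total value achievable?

Best value-per-unit is item 1 at 40/2, and filling with it alone uses volume 19×2=38. No mix of the others beats 19×40 = 760.

$760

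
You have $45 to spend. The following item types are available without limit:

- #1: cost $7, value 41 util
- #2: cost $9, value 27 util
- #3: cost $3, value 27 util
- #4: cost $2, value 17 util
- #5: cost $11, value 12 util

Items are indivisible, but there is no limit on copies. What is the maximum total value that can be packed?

405 util

Best value-per-unit is #3 at 27/3, and filling with it alone uses cost 15×3=45. No mix of the others beats 15×27 = 405.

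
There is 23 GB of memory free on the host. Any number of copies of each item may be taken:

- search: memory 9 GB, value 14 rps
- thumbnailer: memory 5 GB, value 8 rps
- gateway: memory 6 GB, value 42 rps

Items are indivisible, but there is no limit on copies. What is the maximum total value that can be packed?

134 rps

Best value-per-unit is gateway at 42/6; filling with it alone gives 3×42 = 126.
Optimal mix: 1×thumbnailer + 3×gateway → memory 23, value 134.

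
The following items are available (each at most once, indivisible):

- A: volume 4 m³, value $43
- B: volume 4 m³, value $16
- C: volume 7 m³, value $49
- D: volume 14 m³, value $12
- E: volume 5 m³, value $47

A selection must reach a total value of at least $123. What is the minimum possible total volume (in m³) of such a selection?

16

Subsets with value ≥ 123, sorted by total volume:
- A+C+E: volume 16, value 139
- A+B+C+E: volume 20, value 155
- A+C+D+E: volume 30, value 151
Minimum volume: 16 m³.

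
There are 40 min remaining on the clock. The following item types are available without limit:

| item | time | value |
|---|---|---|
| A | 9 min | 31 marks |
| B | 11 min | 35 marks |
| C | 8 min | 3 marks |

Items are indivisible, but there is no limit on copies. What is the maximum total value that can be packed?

Best value-per-unit is A at 31/9; filling with it alone gives 4×31 = 124.
Optimal mix: 2×A + 2×B → time 40, value 132.

132 marks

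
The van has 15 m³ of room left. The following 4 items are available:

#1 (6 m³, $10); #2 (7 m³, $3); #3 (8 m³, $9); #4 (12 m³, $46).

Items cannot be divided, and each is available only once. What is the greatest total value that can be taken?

$46

Check high-value combinations within 15 m³:
- #4: volume 12, value 46
- #1+#3: volume 6+8=14, value 10+9=19
- #1+#2: volume 6+7=13, value 10+3=13
Best: $46.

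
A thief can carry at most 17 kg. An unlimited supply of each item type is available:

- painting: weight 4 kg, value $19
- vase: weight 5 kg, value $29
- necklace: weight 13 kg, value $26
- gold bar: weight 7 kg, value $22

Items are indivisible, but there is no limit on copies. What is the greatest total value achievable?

Best value-per-unit is vase at 29/5, and filling with it alone uses weight 3×5=15. No mix of the others beats 3×29 = 87.

$87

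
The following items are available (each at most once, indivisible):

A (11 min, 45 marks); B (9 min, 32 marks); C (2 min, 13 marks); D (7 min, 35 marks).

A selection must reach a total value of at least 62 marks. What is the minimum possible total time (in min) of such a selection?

Subsets with value ≥ 62, sorted by total time:
- B+D: time 16, value 67
- A+D: time 18, value 80
- B+C+D: time 18, value 80
- A+C+D: time 20, value 93
Minimum time: 16 min.

16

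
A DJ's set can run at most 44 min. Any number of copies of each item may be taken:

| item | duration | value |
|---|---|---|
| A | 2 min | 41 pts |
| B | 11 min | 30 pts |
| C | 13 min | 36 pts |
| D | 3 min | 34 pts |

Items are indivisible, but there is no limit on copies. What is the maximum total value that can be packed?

Best value-per-unit is A at 41/2, and filling with it alone uses duration 22×2=44. No mix of the others beats 22×41 = 902.

902 pts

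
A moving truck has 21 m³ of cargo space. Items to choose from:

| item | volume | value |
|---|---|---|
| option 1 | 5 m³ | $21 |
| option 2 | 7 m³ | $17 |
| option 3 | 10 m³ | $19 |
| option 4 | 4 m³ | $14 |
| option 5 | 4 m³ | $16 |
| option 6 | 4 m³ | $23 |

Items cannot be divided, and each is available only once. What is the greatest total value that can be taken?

This is a 0/1 knapsack; check combinations near the capacity.
- option 1+option 2+option 5+option 6: volume 5+7+4+4=20, value 21+17+16+23=77
- option 1+option 2+option 4+option 6: volume 5+7+4+4=20, value 21+17+14+23=75
- option 1+option 4+option 5+option 6: volume 5+4+4+4=17, value 21+14+16+23=74
Best: $77.

$77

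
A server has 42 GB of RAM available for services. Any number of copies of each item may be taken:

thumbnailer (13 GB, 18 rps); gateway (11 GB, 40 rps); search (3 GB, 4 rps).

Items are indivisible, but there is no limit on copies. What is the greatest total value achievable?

132 rps

Best value-per-unit is gateway at 40/11; filling with it alone gives 3×40 = 120.
Optimal mix: 3×gateway + 3×search → memory 42, value 132.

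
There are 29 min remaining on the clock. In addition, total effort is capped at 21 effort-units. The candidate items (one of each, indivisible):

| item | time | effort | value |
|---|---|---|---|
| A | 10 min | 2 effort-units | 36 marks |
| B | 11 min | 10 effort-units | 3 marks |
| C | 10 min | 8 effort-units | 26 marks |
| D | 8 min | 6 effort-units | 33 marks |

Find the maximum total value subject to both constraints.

Feasible sets respecting both limits:
- A+C+D: time 28, effort 16, value 95
- A+B+D: time 29, effort 18, value 72
- A+D: time 18, effort 8, value 69
Best: 95 marks.

95 marks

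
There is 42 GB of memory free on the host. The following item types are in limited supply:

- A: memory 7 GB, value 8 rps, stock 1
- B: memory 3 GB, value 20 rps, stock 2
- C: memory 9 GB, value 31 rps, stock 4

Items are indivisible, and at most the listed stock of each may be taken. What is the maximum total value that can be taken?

Top feasible selections:
- 2×B + 4×C: memory 42, value 164
- 1×B + 4×C: memory 39, value 144
- 1×A + 2×B + 3×C: memory 40, value 141
Best: 164 rps.

164 rps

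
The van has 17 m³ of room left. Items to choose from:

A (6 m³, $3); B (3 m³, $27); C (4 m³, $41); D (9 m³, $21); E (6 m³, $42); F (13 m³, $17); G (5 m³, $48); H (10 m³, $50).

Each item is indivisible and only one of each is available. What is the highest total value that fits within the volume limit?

$131

Check high-value combinations within 17 m³:
- C+E+G: volume 4+6+5=15, value 41+42+48=131
- B+C+H: volume 3+4+10=17, value 27+41+50=118
- B+E+G: volume 3+6+5=14, value 27+42+48=117
- B+C+G: volume 3+4+5=12, value 27+41+48=116
- B+C+E: volume 3+4+6=13, value 27+41+42=110
Best: $131.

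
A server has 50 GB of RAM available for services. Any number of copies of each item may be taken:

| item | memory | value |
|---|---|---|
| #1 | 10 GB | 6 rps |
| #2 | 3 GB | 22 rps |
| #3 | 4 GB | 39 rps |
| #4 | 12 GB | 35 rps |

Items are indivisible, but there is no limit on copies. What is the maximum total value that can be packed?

Best value-per-unit is #3 at 39/4; filling with it alone gives 12×39 = 468.
Optimal mix: 2×#2 + 11×#3 → memory 50, value 473.

473 rps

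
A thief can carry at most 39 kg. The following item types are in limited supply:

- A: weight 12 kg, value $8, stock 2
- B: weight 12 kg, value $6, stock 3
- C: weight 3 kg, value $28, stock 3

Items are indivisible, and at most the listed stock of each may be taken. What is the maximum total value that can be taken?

Top feasible selections:
- 2×A + 3×C: weight 33, value 100
- 1×A + 1×B + 3×C: weight 33, value 98
Best: $100.

$100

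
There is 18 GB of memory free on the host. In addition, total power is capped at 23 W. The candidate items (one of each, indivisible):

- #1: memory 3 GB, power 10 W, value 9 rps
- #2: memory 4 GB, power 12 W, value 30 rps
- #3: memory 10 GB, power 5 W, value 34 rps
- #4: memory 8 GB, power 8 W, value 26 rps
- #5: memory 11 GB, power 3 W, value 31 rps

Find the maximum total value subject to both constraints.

Feasible sets respecting both limits:
- #2+#3: memory 14, power 17, value 64
- #2+#5: memory 15, power 15, value 61
- #3+#4: memory 18, power 13, value 60
Best: 64 rps.

64 rps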